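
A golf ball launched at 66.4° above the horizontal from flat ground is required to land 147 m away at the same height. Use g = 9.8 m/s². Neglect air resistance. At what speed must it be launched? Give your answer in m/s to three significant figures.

44.3 m/s

On level ground R = v₀² sin 2θ / g ⇒ v₀ = √(gR / sin 2θ).
v₀ = √(9.80 × 147 / sin 132.8°) = √(1441 / 0.7337) = √1963.4 = 44.31 m/s.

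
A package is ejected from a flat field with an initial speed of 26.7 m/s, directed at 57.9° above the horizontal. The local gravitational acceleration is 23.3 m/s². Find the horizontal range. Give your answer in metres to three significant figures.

27.5 m

Components: vₓ = 26.70 cos 57.9° = 14.19 m/s, v_y0 = 26.70 sin 57.9° = 22.62 m/s.
Time aloft: T = 2 v_y0 / g = 2 × 22.62 / 23.3 = 1.941 s.
Horizontal distance R = vₓ T = 14.19 × 1.941 = 27.55 m.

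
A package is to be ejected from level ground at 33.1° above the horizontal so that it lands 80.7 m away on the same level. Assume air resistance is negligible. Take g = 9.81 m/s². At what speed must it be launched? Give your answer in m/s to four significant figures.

29.42 m/s

From R = (v₀² / g) sin 2θ: v₀ = √(gR / sin 2θ).
v₀ = √(9.81 × 80.7 / sin 66.20°) = √(791.7 / 0.9150) = √865.25 = 29.42 m/s.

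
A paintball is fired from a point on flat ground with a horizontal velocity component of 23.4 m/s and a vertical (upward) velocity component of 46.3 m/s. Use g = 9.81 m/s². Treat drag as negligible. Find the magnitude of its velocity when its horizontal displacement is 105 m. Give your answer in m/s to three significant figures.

Time to reach x = 105 m: t = x/vₓ = 105/23.40 = 4.487 s.
Vertical velocity there: v_y = v_y0 − g t = 46.30 − 9.81 × 4.487 = 2.281 m/s.
Speed: √(vₓ² + v_y²) = √(23.40² + 2.281²) = 23.51 m/s.

23.5 m/s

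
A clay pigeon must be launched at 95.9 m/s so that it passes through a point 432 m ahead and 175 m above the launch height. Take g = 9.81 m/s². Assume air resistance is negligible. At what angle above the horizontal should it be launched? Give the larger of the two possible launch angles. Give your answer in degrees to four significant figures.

74.34°

Trajectory: y = x tanθ − g x² (1 + tan²θ)/(2v₀²). With x = 432, y = 175, v₀ = 95.9, g = 9.81:
99.53 tan²θ − 432 tanθ + (274.5) = 0.
tanθ = [432 ± √(432² − 4 × 99.53 × (274.5))] / (2 × 99.53) = (432 ± 278.1) / 199.1, giving tanθ = 0.7733 or 3.567.
θ = 37.71° or 74.34°; the larger is 74.34°.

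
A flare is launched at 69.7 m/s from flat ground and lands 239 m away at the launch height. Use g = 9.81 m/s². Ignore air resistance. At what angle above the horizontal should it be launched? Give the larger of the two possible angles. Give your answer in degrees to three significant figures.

75.6°

R = v₀² sin 2θ / g gives sin 2θ = gR/v₀² = 9.81·239/69.7² = 0.4826.
2θ = 28.86° or 180° − 28.86° = 151.1°, so θ = 14.43° or 75.57°.
The larger angle is 75.57°.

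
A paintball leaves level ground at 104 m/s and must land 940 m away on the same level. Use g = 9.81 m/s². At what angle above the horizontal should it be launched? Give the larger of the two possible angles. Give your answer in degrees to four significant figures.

60.75°

From R = (v₀²/g) sin 2θ: sin 2θ = 9.81 × 940 / 10816 = 0.8526.
2θ = 58.49° or 180° − 58.49° = 121.5°, so θ = 29.25° or 60.75°.
The larger angle is 60.75°.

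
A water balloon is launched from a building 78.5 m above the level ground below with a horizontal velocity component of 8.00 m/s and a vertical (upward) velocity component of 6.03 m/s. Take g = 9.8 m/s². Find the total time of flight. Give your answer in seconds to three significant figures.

The projectile lands when y = 78.5 + (6.030) t − ½·9.80·t² = 0. Positive root: t = (6.030 + √(6.030² + 2·9.80·78.5)) / 9.80 = (6.030 + 39.69) / 9.80 = 4.665 s.

4.66 s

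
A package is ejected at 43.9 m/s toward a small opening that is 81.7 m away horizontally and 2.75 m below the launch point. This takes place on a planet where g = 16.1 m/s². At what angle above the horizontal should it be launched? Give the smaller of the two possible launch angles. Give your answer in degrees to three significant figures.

Trajectory: y = x tanθ − g x² (1 + tan²θ)/(2v₀²). With x = 81.7, y = −2.75, v₀ = 43.9, g = 16.1:
27.88 tan²θ − 81.7 tanθ + (25.13) = 0.
tanθ = [81.7 ± √(81.7² − 4 × 27.88 × (25.13))] / (2 × 27.88) = (81.7 ± 62.23) / 55.76, giving tanθ = 0.3492 or 2.581.
θ = 19.25° or 68.82°; the smaller is 19.25°.

19.3°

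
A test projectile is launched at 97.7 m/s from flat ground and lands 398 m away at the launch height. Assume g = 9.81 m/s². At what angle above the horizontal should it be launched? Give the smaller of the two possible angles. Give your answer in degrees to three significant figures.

R = v₀² sin 2θ / g gives sin 2θ = gR/v₀² = 9.81·398/97.7² = 0.4090.
2θ = 24.14° or 180° − 24.14° = 155.9°, so θ = 12.07° or 77.93°.
The smaller angle is 12.07°.

12.1°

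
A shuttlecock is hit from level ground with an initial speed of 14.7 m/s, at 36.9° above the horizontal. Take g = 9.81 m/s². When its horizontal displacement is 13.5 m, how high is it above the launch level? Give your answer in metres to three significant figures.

3.67 m

Horizontal component vₓ = 14.70 cos 36.9° = 11.76 m/s; vertical v_y0 = 14.70 sin 36.9° = 8.826 m/s.
x = vₓ t ⇒ t = 13.5/11.76 = 1.148 s.
Height: y = v_y0 t − ½ g t² = 8.826 × 1.148 − 4.905 × 1.148² = 10.14 − 6.469 = 3.667 m.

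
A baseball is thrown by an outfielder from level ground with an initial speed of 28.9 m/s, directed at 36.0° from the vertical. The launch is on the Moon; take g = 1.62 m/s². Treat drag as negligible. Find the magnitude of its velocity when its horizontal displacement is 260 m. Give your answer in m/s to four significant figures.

17.05 m/s

vₓ = 28.90 sin 36.0° = 16.99 m/s; v_y0 = 28.90 cos 36.0° = 23.38 m/s.
x = vₓ t ⇒ t = 260/16.99 = 15.31 s.
Vertical velocity there: v_y = v_y0 − g t = 23.38 − 1.62 × 15.31 = −1.415 m/s.
Speed: √(vₓ² + v_y²) = √(16.99² + 1.415²) = 17.05 m/s.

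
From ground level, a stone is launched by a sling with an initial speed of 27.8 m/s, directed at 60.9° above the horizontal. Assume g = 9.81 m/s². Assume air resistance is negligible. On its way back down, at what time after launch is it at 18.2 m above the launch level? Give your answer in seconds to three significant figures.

vₓ = 27.80 cos 60.9° = 13.52 m/s; v_y0 = 27.80 sin 60.9° = 24.29 m/s.
Set y = v_y0 t − ½ g t² = 18.2: 4.905 t² − 24.29 t + 18.2 = 0.
t = [24.29 ± √(24.29² − 2·9.81·18.2)] / 9.81 = (24.29 ± 15.26) / 9.81, so t = 0.9203 s or t = 4.032 s.
The descending-branch root is 4.032 s.

4.03 s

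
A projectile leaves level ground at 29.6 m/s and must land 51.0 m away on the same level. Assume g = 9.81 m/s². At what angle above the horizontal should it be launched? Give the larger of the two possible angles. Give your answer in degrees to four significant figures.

R = v₀² sin 2θ / g gives sin 2θ = gR/v₀² = 9.81·51.0/29.6² = 0.5710.
2θ = 34.82° or 180° − 34.82° = 145.2°, so θ = 17.41° or 72.59°.
The larger angle is 72.59°.

72.59°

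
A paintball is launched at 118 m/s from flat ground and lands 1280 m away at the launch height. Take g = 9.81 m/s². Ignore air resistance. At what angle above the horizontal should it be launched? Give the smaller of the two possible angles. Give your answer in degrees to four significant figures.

32.20°

From R = (v₀²/g) sin 2θ: sin 2θ = 9.81 × 1280 / 13924 = 0.9018.
2θ = 64.40° or 180° − 64.40° = 115.6°, so θ = 32.20° or 57.80°.
The smaller angle is 32.20°.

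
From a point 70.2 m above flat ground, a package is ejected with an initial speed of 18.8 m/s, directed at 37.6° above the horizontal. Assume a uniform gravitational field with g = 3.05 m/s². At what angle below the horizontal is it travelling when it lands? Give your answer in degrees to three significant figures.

57.8°

Components: vₓ = 18.80 cos 37.6° = 14.90 m/s, v_y0 = 18.80 sin 37.6° = 11.47 m/s.
The projectile lands when y = 70.2 + (11.47) t − ½·3.05·t² = 0. Positive root: t = (11.47 + √(11.47² + 2·3.05·70.2)) / 3.05 = (11.47 + 23.66) / 3.05 = 11.52 s.
At impact: v_y = v_y0 − g t = −23.66 m/s; vₓ = 14.90 m/s.
Angle below horizontal: arctan(|v_y|/vₓ) = arctan(23.66/14.90) = 57.81°.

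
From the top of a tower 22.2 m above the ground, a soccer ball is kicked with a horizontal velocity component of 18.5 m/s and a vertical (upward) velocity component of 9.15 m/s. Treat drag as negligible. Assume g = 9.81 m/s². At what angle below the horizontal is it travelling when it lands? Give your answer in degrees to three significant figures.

The projectile lands when y = 22.2 + (9.150) t − ½·9.81·t² = 0. Positive root: t = (9.150 + √(9.150² + 2·9.81·22.2)) / 9.81 = (9.150 + 22.79) / 9.81 = 3.256 s.
At impact: v_y = v_y0 − g t = −22.79 m/s; vₓ = 18.50 m/s.
Angle below horizontal: arctan(|v_y|/vₓ) = arctan(22.79/18.50) = 50.93°.

50.9°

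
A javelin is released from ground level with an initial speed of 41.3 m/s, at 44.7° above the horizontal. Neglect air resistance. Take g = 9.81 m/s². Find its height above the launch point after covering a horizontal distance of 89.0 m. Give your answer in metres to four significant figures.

Resolve: vₓ = 41.30 cos 44.7° = 29.36 m/s and v_y0 = 41.30 sin 44.7° = 29.05 m/s.
At x = 89.0 m, t = x/vₓ = 89.0/29.36 = 3.032 s.
Height: y = v_y0 t − ½ g t² = 29.05 × 3.032 − 4.905 × 3.032² = 88.07 − 45.08 = 42.99 m.

42.99 m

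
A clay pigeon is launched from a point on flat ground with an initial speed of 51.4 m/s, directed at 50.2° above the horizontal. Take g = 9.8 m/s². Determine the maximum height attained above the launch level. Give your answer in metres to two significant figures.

80 m

Horizontal component vₓ = 51.40 cos 50.2° = 32.90 m/s; vertical v_y0 = 51.40 sin 50.2° = 39.49 m/s.
Maximum height: H = v_y0² / (2g) = 39.49² / (2 × 9.80) = 79.56 m.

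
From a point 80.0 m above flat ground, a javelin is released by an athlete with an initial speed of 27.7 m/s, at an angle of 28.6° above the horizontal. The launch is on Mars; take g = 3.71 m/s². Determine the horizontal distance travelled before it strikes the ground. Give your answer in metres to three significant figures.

Horizontal component vₓ = 27.70 cos 28.6° = 24.32 m/s; vertical v_y0 = 27.70 sin 28.6° = 13.26 m/s.
The projectile lands when y = 80.0 + (13.26) t − ½·3.71·t² = 0. Positive root: t = (13.26 + √(13.26² + 2·3.71·80.0)) / 3.71 = (13.26 + 27.74) / 3.71 = 11.05 s.
Horizontal distance: R = vₓ t = 24.32 × 11.05 = 268.8 m.

269 m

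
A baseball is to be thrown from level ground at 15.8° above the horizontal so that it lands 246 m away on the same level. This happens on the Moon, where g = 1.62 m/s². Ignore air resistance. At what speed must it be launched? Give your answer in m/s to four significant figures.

Level-ground range: R = v₀² sin(2θ)/g, so v₀ = √(gR / sin 2θ).
v₀ = √(1.62 × 246 / sin 31.60°) = √(398.5 / 0.5240) = √760.55 = 27.58 m/s.

27.58 m/s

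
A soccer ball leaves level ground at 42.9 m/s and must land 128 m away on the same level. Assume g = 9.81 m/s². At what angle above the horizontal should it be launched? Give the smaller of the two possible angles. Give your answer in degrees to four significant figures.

21.51°

From R = (v₀²/g) sin 2θ: sin 2θ = 9.81 × 128 / 1840.4 = 0.6823.
2θ = 43.02° or 180° − 43.02° = 137.0°, so θ = 21.51° or 68.49°.
The smaller angle is 21.51°.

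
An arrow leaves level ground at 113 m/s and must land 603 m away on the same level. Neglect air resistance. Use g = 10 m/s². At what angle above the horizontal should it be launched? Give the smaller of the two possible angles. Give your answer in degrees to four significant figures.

14.09°

Level-ground range R = v₀² sin(2θ)/g ⇒ sin(2θ) = gR/v₀² = 10.0 × 603 / 113² = 0.4722.
2θ = 28.18° or 180° − 28.18° = 151.8°, so θ = 14.09° or 75.91°.
The smaller angle is 14.09°.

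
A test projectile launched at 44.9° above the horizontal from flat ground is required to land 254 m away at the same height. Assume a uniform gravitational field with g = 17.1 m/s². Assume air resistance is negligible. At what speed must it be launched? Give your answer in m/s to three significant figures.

On level ground R = v₀² sin 2θ / g ⇒ v₀ = √(gR / sin 2θ).
v₀ = √(17.1 × 254 / sin 89.80°) = √(4343 / 1.0000) = √4343.4 = 65.90 m/s.

65.9 m/s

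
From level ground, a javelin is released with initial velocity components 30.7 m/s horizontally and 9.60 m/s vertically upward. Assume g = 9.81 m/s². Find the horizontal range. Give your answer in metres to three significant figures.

Flight time T = 2 v_y0 / g = 1.957 s.
Horizontal distance R = vₓ T = 30.70 × 1.957 = 60.09 m.

60.1 m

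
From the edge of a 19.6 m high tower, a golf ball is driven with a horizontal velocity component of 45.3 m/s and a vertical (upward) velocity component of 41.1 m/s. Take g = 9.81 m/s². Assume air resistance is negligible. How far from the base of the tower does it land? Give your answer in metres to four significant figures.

With up positive and y = 0 at the ground: y(t) = 19.6 + (41.10) t − 4.905 t². Setting y = 0 and taking the positive root: t = [41.10 + √(41.10² + 2·9.81·19.6)] / 9.81 = (41.10 + 45.54) / 9.81 = 8.832 s.
Horizontal distance: R = vₓ t = 45.30 × 8.832 = 400.1 m.

400.1 m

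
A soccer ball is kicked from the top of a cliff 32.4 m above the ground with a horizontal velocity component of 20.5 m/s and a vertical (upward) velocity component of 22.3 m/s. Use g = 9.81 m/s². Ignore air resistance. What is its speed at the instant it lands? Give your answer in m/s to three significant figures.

The projectile lands when y = 32.4 + (22.30) t − ½·9.81·t² = 0. Positive root: t = (22.30 + √(22.30² + 2·9.81·32.4)) / 9.81 = (22.30 + 33.66) / 9.81 = 5.704 s.
Vertical velocity at impact: v_y = v_y0 − g t = 22.30 − 9.81 × 5.704 = −33.66 m/s.
Speed: |v| = √(vₓ² + v_y²) = √(20.50² + 33.66²) = 39.41 m/s.

39.4 m/s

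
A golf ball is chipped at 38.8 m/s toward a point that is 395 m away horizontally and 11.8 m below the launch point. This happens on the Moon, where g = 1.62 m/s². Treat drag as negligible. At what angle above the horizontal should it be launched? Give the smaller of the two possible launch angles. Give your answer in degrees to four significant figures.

10.78°

Trajectory: y = x tanθ − g x² (1 + tan²θ)/(2v₀²). With x = 395, y = −11.8, v₀ = 38.8, g = 1.62:
83.95 tan²θ − 395 tanθ + (72.15) = 0.
tanθ = [395 ± √(395² − 4 × 83.95 × (72.15))] / (2 × 83.95) = (395 ± 363.0) / 167.9, giving tanθ = 0.1904 or 4.515.
θ = 10.78° or 77.51°; the smaller is 10.78°.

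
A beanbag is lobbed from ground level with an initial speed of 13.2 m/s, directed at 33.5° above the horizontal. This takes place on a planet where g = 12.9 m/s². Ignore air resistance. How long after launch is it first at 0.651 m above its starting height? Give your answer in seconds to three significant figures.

0.0978 s

Components: vₓ = 13.20 cos 33.5° = 11.01 m/s, v_y0 = 13.20 sin 33.5° = 7.286 m/s.
Set y = v_y0 t − ½ g t² = 0.651: 6.450 t² − 7.286 t + 0.651 = 0.
t = [7.286 ± √(7.286² − 2·12.9·0.651)] / 12.9 = (7.286 ± 6.024) / 12.9, so t = 0.09783 s or t = 1.032 s.
The first (ascending) time is 0.09783 s.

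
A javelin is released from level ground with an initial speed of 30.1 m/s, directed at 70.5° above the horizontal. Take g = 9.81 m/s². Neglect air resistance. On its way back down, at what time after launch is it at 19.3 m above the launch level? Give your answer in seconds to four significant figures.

4.997 s

Components: vₓ = 30.10 cos 70.5° = 10.05 m/s, v_y0 = 30.10 sin 70.5° = 28.37 m/s.
Require v_y0 t − ½ g t² = 19.3, i.e. 4.905 t² − 28.37 t + 19.3 = 0.
t = [28.37 ± √(28.37² − 2·9.81·19.3)] / 9.81 = (28.37 ± 20.65) / 9.81, so t = 0.7874 s or t = 4.997 s.
The descending-branch root is 4.997 s.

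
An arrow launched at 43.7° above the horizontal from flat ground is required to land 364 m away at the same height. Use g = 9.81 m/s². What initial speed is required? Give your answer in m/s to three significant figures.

59.8 m/s

From R = (v₀² / g) sin 2θ: v₀ = √(gR / sin 2θ).
v₀ = √(9.81 × 364 / sin 87.40°) = √(3571 / 0.9990) = √3574.5 = 59.79 m/s.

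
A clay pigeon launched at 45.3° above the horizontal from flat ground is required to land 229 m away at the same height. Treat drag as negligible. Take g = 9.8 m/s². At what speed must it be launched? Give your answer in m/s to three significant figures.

From R = (v₀² / g) sin 2θ: v₀ = √(gR / sin 2θ).
v₀ = √(9.80 × 229 / sin 90.60°) = √(2244 / 0.9999) = √2244.3 = 47.37 m/s.

47.4 m/s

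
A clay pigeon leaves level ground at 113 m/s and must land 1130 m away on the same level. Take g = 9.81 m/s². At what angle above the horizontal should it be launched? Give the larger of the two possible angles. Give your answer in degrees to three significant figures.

Level-ground range R = v₀² sin(2θ)/g ⇒ sin(2θ) = gR/v₀² = 9.81 × 1130 / 113² = 0.8681.
2θ = 60.24° or 180° − 60.24° = 119.8°, so θ = 30.12° or 59.88°.
The larger angle is 59.88°.

59.9°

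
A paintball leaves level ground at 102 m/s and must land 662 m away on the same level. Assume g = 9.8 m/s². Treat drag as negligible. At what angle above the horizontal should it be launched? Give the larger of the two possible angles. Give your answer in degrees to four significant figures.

Level-ground range R = v₀² sin(2θ)/g ⇒ sin(2θ) = gR/v₀² = 9.80 × 662 / 102² = 0.6236.
2θ = 38.58° or 180° − 38.58° = 141.4°, so θ = 19.29° or 70.71°.
The larger angle is 70.71°.

70.71°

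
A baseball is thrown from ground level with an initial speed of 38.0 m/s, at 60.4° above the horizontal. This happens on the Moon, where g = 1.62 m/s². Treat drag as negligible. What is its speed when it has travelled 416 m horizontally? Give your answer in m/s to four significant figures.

Components: vₓ = 38.00 cos 60.4° = 18.77 m/s, v_y0 = 38.00 sin 60.4° = 33.04 m/s.
x = vₓ t ⇒ t = 416/18.77 = 22.16 s.
Vertical velocity there: v_y = v_y0 − g t = 33.04 − 1.62 × 22.16 = −2.864 m/s.
Speed: √(vₓ² + v_y²) = √(18.77² + 2.864²) = 18.99 m/s.

18.99 m/s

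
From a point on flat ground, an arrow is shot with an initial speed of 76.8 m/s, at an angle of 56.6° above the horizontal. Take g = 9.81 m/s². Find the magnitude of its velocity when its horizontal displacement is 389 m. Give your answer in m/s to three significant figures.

Components: vₓ = 76.80 cos 56.6° = 42.28 m/s, v_y0 = 76.80 sin 56.6° = 64.12 m/s.
At x = 389 m, t = x/vₓ = 389/42.28 = 9.201 s.
Vertical velocity there: v_y = v_y0 − g t = 64.12 − 9.81 × 9.201 = −26.15 m/s.
Speed: √(vₓ² + v_y²) = √(42.28² + 26.15²) = 49.71 m/s.

49.7 m/s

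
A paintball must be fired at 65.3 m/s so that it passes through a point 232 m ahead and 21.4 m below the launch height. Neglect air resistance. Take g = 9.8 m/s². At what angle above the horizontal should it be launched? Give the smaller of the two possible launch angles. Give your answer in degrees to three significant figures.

10.4°

Trajectory: y = x tanθ − g x² (1 + tan²θ)/(2v₀²). With x = 232, y = −21.4, v₀ = 65.3, g = 9.80:
61.85 tan²θ − 232 tanθ + (40.45) = 0.
tanθ = [232 ± √(232² − 4 × 61.85 × (40.45))] / (2 × 61.85) = (232 ± 209.3) / 123.7, giving tanθ = 0.1833 or 3.568.
θ = 10.39° or 74.34°; the smaller is 10.39°.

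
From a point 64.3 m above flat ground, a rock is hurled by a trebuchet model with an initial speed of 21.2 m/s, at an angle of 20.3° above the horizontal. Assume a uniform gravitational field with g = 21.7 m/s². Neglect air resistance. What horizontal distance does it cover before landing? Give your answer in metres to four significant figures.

55.61 m

Resolve: vₓ = 21.20 cos 20.3° = 19.88 m/s and v_y0 = 21.20 sin 20.3° = 7.355 m/s.
Vertical motion (up positive, ground at y = 0): 10.85 t² − (7.355) t − 64.3 = 0, so t = (7.355 + √(7.355² + 2·21.7·64.3)) / 21.7 = (7.355 + 53.34) / 21.7 = 2.797 s.
Horizontal distance: R = vₓ t = 19.88 × 2.797 = 55.61 m.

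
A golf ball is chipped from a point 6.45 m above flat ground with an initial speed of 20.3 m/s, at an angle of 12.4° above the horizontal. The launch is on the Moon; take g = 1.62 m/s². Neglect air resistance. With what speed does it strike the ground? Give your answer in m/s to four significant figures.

20.81 m/s

Resolve: vₓ = 20.30 cos 12.4° = 19.83 m/s and v_y0 = 20.30 sin 12.4° = 4.359 m/s.
Vertical motion (up positive, ground at y = 0): 0.8100 t² − (4.359) t − 6.45 = 0, so t = (4.359 + √(4.359² + 2·1.62·6.45)) / 1.62 = (4.359 + 6.317) / 1.62 = 6.590 s.
Vertical velocity at impact: v_y = v_y0 − g t = 4.359 − 1.62 × 6.590 = −6.317 m/s.
Speed: |v| = √(vₓ² + v_y²) = √(19.83² + 6.317²) = 20.81 m/s.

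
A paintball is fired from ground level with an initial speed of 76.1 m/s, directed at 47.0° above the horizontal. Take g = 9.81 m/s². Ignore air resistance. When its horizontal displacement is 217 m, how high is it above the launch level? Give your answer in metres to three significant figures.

147 m

vₓ = 76.10 cos 47.0° = 51.90 m/s; v_y0 = 76.10 sin 47.0° = 55.66 m/s.
x = vₓ t ⇒ t = 217/51.90 = 4.181 s.
Height: y = v_y0 t − ½ g t² = 55.66 × 4.181 − 4.905 × 4.181² = 232.7 − 85.75 = 147.0 m.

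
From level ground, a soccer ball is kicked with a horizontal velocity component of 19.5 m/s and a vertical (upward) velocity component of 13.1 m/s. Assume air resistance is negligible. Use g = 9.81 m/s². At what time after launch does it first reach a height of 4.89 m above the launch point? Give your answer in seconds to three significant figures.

Height y(t) = 13.10 t − 4.905 t² = 4.89 gives 4.905 t² − 13.10 t + 4.89 = 0.
t = [13.10 ± √(13.10² − 2·9.81·4.89)] / 9.81 = (13.10 ± 8.699) / 9.81, so t = 0.4486 s or t = 2.222 s.
The first (ascending) time is 0.4486 s.

0.449 s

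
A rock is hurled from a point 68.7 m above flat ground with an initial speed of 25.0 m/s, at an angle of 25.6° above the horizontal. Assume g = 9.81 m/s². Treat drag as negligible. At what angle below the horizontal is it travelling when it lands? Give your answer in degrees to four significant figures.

59.50°

vₓ = 25.00 cos 25.6° = 22.55 m/s; v_y0 = 25.00 sin 25.6° = 10.80 m/s.
Vertical motion (up positive, ground at y = 0): 4.905 t² − (10.80) t − 68.7 = 0, so t = (10.80 + √(10.80² + 2·9.81·68.7)) / 9.81 = (10.80 + 38.27) / 9.81 = 5.002 s.
At impact: v_y = v_y0 − g t = −38.27 m/s; vₓ = 22.55 m/s.
Angle below horizontal: arctan(|v_y|/vₓ) = arctan(38.27/22.55) = 59.50°.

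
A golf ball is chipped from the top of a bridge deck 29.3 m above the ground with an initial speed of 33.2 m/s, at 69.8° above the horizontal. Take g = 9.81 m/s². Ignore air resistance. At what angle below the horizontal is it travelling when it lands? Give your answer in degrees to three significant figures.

73.7°

vₓ = 33.20 cos 69.8° = 11.46 m/s; v_y0 = 33.20 sin 69.8° = 31.16 m/s.
Vertical motion (up positive, ground at y = 0): 4.905 t² − (31.16) t − 29.3 = 0, so t = (31.16 + √(31.16² + 2·9.81·29.3)) / 9.81 = (31.16 + 39.32) / 9.81 = 7.184 s.
At impact: v_y = v_y0 − g t = −39.32 m/s; vₓ = 11.46 m/s.
Angle below horizontal: arctan(|v_y|/vₓ) = arctan(39.32/11.46) = 73.74°.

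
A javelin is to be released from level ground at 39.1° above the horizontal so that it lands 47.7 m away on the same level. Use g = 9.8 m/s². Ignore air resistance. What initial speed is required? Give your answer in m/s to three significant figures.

21.9 m/s

From R = (v₀² / g) sin 2θ: v₀ = √(gR / sin 2θ).
v₀ = √(9.80 × 47.7 / sin 78.20°) = √(467.5 / 0.9789) = √477.55 = 21.85 m/s.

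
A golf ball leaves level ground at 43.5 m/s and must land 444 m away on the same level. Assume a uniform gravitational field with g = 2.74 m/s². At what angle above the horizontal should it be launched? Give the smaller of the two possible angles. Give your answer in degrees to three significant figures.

R = v₀² sin 2θ / g gives sin 2θ = gR/v₀² = 2.74·444/43.5² = 0.6429.
2θ = 40.01° or 180° − 40.01° = 140.0°, so θ = 20.00° or 70.00°.
The smaller angle is 20.00°.

20.0°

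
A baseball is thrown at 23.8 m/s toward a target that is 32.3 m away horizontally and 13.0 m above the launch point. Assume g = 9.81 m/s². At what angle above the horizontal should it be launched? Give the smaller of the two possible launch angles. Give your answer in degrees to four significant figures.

Trajectory: y = x tanθ − g x² (1 + tan²θ)/(2v₀²). With x = 32.3, y = 13.0, v₀ = 23.8, g = 9.81:
9.034 tan²θ − 32.3 tanθ + (22.03) = 0.
tanθ = [32.3 ± √(32.3² − 4 × 9.034 × (22.03))] / (2 × 9.034) = (32.3 ± 15.72) / 18.07, giving tanθ = 0.9178 or 2.658.
θ = 42.54° or 69.38°; the smaller is 42.54°.

42.54°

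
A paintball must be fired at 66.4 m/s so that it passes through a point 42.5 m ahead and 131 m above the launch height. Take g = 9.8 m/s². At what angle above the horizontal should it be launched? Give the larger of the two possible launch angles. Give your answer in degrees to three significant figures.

Trajectory: y = x tanθ − g x² (1 + tan²θ)/(2v₀²). With x = 42.5, y = 131, v₀ = 66.4, g = 9.80:
2.007 tan²θ − 42.5 tanθ + (133.0) = 0.
tanθ = [42.5 ± √(42.5² − 4 × 2.007 × (133.0))] / (2 × 2.007) = (42.5 ± 27.17) / 4.015, giving tanθ = 3.818 or 17.35.
θ = 75.32° or 86.70°; the larger is 86.70°.

86.7°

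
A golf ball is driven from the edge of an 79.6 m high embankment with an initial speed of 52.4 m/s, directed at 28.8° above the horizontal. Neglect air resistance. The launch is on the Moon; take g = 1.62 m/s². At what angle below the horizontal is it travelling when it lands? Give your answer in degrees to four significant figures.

Horizontal component vₓ = 52.40 cos 28.8° = 45.92 m/s; vertical v_y0 = 52.40 sin 28.8° = 25.24 m/s.
With up positive and y = 0 at the ground: y(t) = 79.6 + (25.24) t − 0.8100 t². Setting y = 0 and taking the positive root: t = [25.24 + √(25.24² + 2·1.62·79.6)] / 1.62 = (25.24 + 29.92) / 1.62 = 34.05 s.
At impact: v_y = v_y0 − g t = −29.92 m/s; vₓ = 45.92 m/s.
Angle below horizontal: arctan(|v_y|/vₓ) = arctan(29.92/45.92) = 33.09°.

33.09°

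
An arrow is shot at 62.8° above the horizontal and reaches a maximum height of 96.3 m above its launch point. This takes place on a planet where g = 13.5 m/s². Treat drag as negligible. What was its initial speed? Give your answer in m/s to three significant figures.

At the peak v_y = 0, so v_y0 = √(2gH) = √(2 × 13.5 × 96.3) = 50.99 m/s.
v_y0 = v₀ sin θ ⇒ v₀ = 50.99 / sin 62.8° = 57.33 m/s.

57.3 m/s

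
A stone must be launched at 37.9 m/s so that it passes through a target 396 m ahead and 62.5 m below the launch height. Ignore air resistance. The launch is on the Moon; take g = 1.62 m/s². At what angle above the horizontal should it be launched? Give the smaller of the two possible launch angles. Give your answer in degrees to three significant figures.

3.80°

Trajectory: y = x tanθ − g x² (1 + tan²θ)/(2v₀²). With x = 396, y = −62.5, v₀ = 37.9, g = 1.62:
88.43 tan²θ − 396 tanθ + (25.93) = 0.
tanθ = [396 ± √(396² − 4 × 88.43 × (25.93))] / (2 × 88.43) = (396 ± 384.2) / 176.9, giving tanθ = 0.06646 or 4.412.
θ = 3.803° or 77.23°; the smaller is 3.803°.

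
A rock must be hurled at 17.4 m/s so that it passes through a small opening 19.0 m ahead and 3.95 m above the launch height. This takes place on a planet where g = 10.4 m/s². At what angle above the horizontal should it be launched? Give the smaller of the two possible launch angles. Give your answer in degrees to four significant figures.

Trajectory: y = x tanθ − g x² (1 + tan²θ)/(2v₀²). With x = 19.0, y = 3.95, v₀ = 17.4, g = 10.4:
6.200 tan²θ − 19.0 tanθ + (10.15) = 0.
tanθ = [19.0 ± √(19.0² − 4 × 6.200 × (10.15))] / (2 × 6.200) = (19.0 ± 10.45) / 12.40, giving tanθ = 0.6893 or 2.375.
θ = 34.58° or 67.17°; the smaller is 34.58°.

34.58°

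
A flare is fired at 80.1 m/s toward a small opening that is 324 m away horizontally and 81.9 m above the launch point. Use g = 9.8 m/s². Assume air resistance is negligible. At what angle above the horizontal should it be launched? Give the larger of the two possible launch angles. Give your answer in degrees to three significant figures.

73.9°

Trajectory: y = x tanθ − g x² (1 + tan²θ)/(2v₀²). With x = 324, y = 81.9, v₀ = 80.1, g = 9.80:
80.17 tan²θ − 324 tanθ + (162.1) = 0.
tanθ = [324 ± √(324² − 4 × 80.17 × (162.1))] / (2 × 80.17) = (324 ± 230.2) / 160.3, giving tanθ = 0.5849 or 3.456.
θ = 30.32° or 73.86°; the larger is 73.86°.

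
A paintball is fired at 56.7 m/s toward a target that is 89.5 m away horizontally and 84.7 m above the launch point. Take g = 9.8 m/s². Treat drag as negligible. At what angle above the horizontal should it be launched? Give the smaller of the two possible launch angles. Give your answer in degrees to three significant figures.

52.9°

Trajectory: y = x tanθ − g x² (1 + tan²θ)/(2v₀²). With x = 89.5, y = 84.7, v₀ = 56.7, g = 9.80:
12.21 tan²θ − 89.5 tanθ + (96.91) = 0.
tanθ = [89.5 ± √(89.5² − 4 × 12.21 × (96.91))] / (2 × 12.21) = (89.5 ± 57.25) / 24.42, giving tanθ = 1.321 or 6.010.
θ = 52.87° or 80.55°; the smaller is 52.87°.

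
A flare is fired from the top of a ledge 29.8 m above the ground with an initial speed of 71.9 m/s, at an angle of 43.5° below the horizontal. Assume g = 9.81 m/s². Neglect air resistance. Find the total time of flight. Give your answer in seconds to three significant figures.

0.570 s

Resolve: vₓ = 71.90 cos 43.5° = 52.15 m/s and v_y0 = −49.49 m/s (downward).
The projectile lands when y = 29.8 + (−49.49) t − ½·9.81·t² = 0. Positive root: t = (−49.49 + √(49.49² + 2·9.81·29.8)) / 9.81 = (−49.49 + 55.08) / 9.81 = 0.5699 s.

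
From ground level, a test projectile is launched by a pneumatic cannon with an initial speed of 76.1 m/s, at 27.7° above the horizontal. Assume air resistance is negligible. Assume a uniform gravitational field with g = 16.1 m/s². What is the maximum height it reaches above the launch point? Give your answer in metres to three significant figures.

Resolve: vₓ = 76.10 cos 27.7° = 67.38 m/s and v_y0 = 76.10 sin 27.7° = 35.37 m/s.
Peak height H = v_y0² / (2g) = 1251.4 / 32.20 = 38.86 m.

38.9 m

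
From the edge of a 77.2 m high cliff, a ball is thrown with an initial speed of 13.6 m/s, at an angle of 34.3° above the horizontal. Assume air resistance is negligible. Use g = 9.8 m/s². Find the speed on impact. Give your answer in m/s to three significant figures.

Components: vₓ = 13.60 cos 34.3° = 11.23 m/s, v_y0 = 13.60 sin 34.3° = 7.664 m/s.
With up positive and y = 0 at the ground: y(t) = 77.2 + (7.664) t − 4.900 t². Setting y = 0 and taking the positive root: t = [7.664 + √(7.664² + 2·9.80·77.2)] / 9.80 = (7.664 + 39.65) / 9.80 = 4.828 s.
Vertical velocity at impact: v_y = v_y0 − g t = 7.664 − 9.80 × 4.828 = −39.65 m/s.
Speed: |v| = √(vₓ² + v_y²) = √(11.23² + 39.65²) = 41.21 m/s.

41.2 m/s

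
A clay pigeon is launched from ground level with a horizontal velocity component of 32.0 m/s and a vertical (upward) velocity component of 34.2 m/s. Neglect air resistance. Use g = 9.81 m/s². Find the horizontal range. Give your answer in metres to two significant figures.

Flight time T = 2 v_y0 / g = 6.972 s.
Range: R = vₓ T = 32.00 × 6.972 = 223.1 m.

220 m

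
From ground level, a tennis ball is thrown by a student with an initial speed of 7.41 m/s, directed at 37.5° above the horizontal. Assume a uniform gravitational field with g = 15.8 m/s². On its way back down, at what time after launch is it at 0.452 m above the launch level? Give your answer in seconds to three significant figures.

0.441 s

Horizontal component vₓ = 7.410 cos 37.5° = 5.879 m/s; vertical v_y0 = 7.410 sin 37.5° = 4.511 m/s.
Require v_y0 t − ½ g t² = 0.452, i.e. 7.900 t² − 4.511 t + 0.452 = 0.
Quadratic formula: t = (4.511 ± √6.0652) / 15.8 = (4.511 ± 2.463) / 15.8 → t = 0.1296 s or 0.4414 s.
The descending-branch root is 0.4414 s.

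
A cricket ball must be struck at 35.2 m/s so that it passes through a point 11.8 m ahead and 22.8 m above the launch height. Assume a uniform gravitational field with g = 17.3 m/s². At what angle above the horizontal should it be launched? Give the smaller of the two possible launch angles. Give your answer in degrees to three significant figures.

Trajectory: y = x tanθ − g x² (1 + tan²θ)/(2v₀²). With x = 11.8, y = 22.8, v₀ = 35.2, g = 17.3:
0.9721 tan²θ − 11.8 tanθ + (23.77) = 0.
tanθ = [11.8 ± √(11.8² − 4 × 0.9721 × (23.77))] / (2 × 0.9721) = (11.8 ± 6.842) / 1.944, giving tanθ = 2.550 or 9.589.
θ = 68.59° or 84.05°; the smaller is 68.59°.

68.6°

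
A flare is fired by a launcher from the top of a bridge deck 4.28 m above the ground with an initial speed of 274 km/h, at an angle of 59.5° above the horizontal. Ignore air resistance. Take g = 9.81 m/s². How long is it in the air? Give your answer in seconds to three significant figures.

Convert: 274 km/h = 274/3.6 = 76.11 m/s.
Horizontal component vₓ = 76.11 cos 59.5° = 38.63 m/s; vertical v_y0 = 76.11 sin 59.5° = 65.58 m/s.
Vertical motion (up positive, ground at y = 0): 4.905 t² − (65.58) t − 4.28 = 0, so t = (65.58 + √(65.58² + 2·9.81·4.28)) / 9.81 = (65.58 + 66.22) / 9.81 = 13.43 s.

13.4 s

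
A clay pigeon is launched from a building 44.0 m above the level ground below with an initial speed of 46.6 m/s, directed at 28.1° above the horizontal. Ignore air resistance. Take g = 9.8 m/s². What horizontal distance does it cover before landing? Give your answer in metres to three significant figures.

Horizontal component vₓ = 46.60 cos 28.1° = 41.11 m/s; vertical v_y0 = 46.60 sin 28.1° = 21.95 m/s.
With up positive and y = 0 at the ground: y(t) = 44.0 + (21.95) t − 4.900 t². Setting y = 0 and taking the positive root: t = [21.95 + √(21.95² + 2·9.80·44.0)] / 9.80 = (21.95 + 36.66) / 9.80 = 5.981 s.
Horizontal distance: R = vₓ t = 41.11 × 5.981 = 245.9 m.

246 m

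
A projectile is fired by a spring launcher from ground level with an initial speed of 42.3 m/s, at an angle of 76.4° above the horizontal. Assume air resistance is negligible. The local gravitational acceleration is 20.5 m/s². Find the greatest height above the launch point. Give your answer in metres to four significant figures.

41.23 m

vₓ = 42.30 cos 76.4° = 9.947 m/s; v_y0 = 42.30 sin 76.4° = 41.11 m/s.
At the apex v_y = 0, so H = v_y0²/(2g) = 41.11²/41.00 = 41.23 m.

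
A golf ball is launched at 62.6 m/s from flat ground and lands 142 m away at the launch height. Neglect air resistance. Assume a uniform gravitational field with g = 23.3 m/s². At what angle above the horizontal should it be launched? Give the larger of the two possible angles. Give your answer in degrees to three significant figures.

Level-ground range R = v₀² sin(2θ)/g ⇒ sin(2θ) = gR/v₀² = 23.3 × 142 / 62.6² = 0.8443.
2θ = 57.60° or 180° − 57.60° = 122.4°, so θ = 28.80° or 61.20°.
The larger angle is 61.20°.

61.2°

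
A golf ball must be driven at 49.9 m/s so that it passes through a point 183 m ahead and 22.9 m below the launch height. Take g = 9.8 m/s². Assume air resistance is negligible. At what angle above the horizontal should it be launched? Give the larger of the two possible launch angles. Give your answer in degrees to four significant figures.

68.34°

Trajectory: y = x tanθ − g x² (1 + tan²θ)/(2v₀²). With x = 183, y = −22.9, v₀ = 49.9, g = 9.80:
65.90 tan²θ − 183 tanθ + (43.00) = 0.
tanθ = [183 ± √(183² − 4 × 65.90 × (43.00))] / (2 × 65.90) = (183 ± 148.8) / 131.8, giving tanθ = 0.2592 or 2.518.
θ = 14.53° or 68.34°; the larger is 68.34°.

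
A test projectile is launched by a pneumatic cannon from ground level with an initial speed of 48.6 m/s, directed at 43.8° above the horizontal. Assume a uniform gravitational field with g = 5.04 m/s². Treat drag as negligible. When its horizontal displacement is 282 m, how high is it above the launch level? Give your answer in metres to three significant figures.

108 m

vₓ = 48.60 cos 43.8° = 35.08 m/s; v_y0 = 48.60 sin 43.8° = 33.64 m/s.
x = vₓ t ⇒ t = 282/35.08 = 8.039 s.
Height: y = v_y0 t − ½ g t² = 33.64 × 8.039 − 2.520 × 8.039² = 270.4 − 162.9 = 107.6 m.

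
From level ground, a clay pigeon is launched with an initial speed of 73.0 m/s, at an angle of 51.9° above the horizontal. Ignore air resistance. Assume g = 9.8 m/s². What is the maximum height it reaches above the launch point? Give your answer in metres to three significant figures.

168 m

Horizontal component vₓ = 73.00 cos 51.9° = 45.04 m/s; vertical v_y0 = 73.00 sin 51.9° = 57.45 m/s.
Maximum height: H = v_y0² / (2g) = 57.45² / (2 × 9.80) = 168.4 m.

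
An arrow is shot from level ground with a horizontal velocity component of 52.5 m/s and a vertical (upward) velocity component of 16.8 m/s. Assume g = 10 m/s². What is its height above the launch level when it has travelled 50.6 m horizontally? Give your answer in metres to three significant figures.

x = vₓ t ⇒ t = 50.6/52.50 = 0.9638 s.
Height: y = v_y0 t − ½ g t² = 16.80 × 0.9638 − 5.000 × 0.9638² = 16.19 − 4.645 = 11.55 m.

11.5 m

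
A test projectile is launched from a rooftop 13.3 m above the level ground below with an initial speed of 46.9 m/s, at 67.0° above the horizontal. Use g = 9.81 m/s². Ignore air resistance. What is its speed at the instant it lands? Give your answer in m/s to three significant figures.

Horizontal component vₓ = 46.90 cos 67.0° = 18.33 m/s; vertical v_y0 = 46.90 sin 67.0° = 43.17 m/s.
With up positive and y = 0 at the ground: y(t) = 13.3 + (43.17) t − 4.905 t². Setting y = 0 and taking the positive root: t = [43.17 + √(43.17² + 2·9.81·13.3)] / 9.81 = (43.17 + 46.09) / 9.81 = 9.100 s.
Vertical velocity at impact: v_y = v_y0 − g t = 43.17 − 9.81 × 9.100 = −46.09 m/s.
Speed: |v| = √(vₓ² + v_y²) = √(18.33² + 46.09²) = 49.60 m/s.

49.6 m/s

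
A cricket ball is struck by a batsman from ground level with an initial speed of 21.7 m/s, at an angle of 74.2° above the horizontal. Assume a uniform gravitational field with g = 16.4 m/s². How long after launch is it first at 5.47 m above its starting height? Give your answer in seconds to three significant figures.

vₓ = 21.70 cos 74.2° = 5.908 m/s; v_y0 = 21.70 sin 74.2° = 20.88 m/s.
Require v_y0 t − ½ g t² = 5.47, i.e. 8.200 t² − 20.88 t + 5.47 = 0.
t = [20.88 ± √(20.88² − 2·16.4·5.47)] / 16.4 = (20.88 ± 16.02) / 16.4, so t = 0.2965 s or t = 2.250 s.
The first (ascending) time is 0.2965 s.

0.296 s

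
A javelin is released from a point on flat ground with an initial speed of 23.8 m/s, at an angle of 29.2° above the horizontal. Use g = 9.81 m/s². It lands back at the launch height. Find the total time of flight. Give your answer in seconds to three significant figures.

2.37 s

Resolve: vₓ = 23.80 cos 29.2° = 20.78 m/s and v_y0 = 23.80 sin 29.2° = 11.61 m/s.
It returns to y = 0 when t = 2 v_y0 / g = 2(11.61)/9.81 = 2.367 s.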